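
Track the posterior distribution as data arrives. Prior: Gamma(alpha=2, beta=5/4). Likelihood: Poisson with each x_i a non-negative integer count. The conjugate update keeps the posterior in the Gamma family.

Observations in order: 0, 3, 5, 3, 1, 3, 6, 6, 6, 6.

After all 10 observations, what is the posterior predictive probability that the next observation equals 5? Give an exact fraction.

obs 1: x=0 → posterior Gamma(2, 9/4)
obs 2: x=3 → posterior Gamma(5, 13/4)
obs 3: x=5 → posterior Gamma(10, 17/4)
obs 4: x=3 → posterior Gamma(13, 21/4)
obs 5: x=1 → posterior Gamma(14, 25/4)
obs 6: x=3 → posterior Gamma(17, 29/4)
obs 7: x=6 → posterior Gamma(23, 33/4)
obs 8: x=6 → posterior Gamma(29, 37/4)
obs 9: x=6 → posterior Gamma(35, 41/4)
obs 10: x=6 → posterior Gamma(41, 45/4)

10811862858730612777190885382617064496524242358282208442687988281250000000000/80153343160247310515380886994816022539378033762994852007501964604841680190743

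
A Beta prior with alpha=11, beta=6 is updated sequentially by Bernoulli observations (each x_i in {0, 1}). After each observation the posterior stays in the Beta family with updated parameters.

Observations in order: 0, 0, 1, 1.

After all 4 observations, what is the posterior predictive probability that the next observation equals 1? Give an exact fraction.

obs 1: x=0 → posterior Beta(11, 7)
obs 2: x=0 → posterior Beta(11, 8)
obs 3: x=1 → posterior Beta(12, 8)
obs 4: x=1 → posterior Beta(13, 8)

13/21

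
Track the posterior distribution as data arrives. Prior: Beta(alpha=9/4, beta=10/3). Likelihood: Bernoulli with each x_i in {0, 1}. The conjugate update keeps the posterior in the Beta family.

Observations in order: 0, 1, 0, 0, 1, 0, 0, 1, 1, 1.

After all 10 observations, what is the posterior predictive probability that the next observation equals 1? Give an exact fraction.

obs 1: x=0 → posterior Beta(9/4, 13/3)
obs 2: x=1 → posterior Beta(13/4, 13/3)
obs 3: x=0 → posterior Beta(13/4, 16/3)
obs 4: x=0 → posterior Beta(13/4, 19/3)
obs 5: x=1 → posterior Beta(17/4, 19/3)
obs 6: x=0 → posterior Beta(17/4, 22/3)
obs 7: x=0 → posterior Beta(17/4, 25/3)
obs 8: x=1 → posterior Beta(21/4, 25/3)
obs 9: x=1 → posterior Beta(25/4, 25/3)
obs 10: x=1 → posterior Beta(29/4, 25/3)

87/187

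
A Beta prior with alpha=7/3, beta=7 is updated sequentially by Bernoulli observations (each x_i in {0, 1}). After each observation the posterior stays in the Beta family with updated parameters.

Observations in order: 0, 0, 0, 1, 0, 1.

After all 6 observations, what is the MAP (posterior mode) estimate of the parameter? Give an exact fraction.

1/4

obs 1: x=0 → posterior Beta(7/3, 8)
obs 2: x=0 → posterior Beta(7/3, 9)
obs 3: x=0 → posterior Beta(7/3, 10)
obs 4: x=1 → posterior Beta(10/3, 10)
obs 5: x=0 → posterior Beta(10/3, 11)
obs 6: x=1 → posterior Beta(13/3, 11)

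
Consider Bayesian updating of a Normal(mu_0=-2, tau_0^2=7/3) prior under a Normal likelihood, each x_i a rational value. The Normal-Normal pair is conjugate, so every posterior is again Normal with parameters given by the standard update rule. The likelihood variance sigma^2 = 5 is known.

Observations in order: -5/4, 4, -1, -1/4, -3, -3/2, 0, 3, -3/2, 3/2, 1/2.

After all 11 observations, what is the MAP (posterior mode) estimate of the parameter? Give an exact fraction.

obs 1: x=-5/4 → posterior Normal(-155/88, 35/22)
obs 2: x=4 → posterior Normal(-43/116, 35/29)
obs 3: x=-1 → posterior Normal(-71/144, 35/36)
obs 4: x=-1/4 → posterior Normal(-39/86, 35/43)
obs 5: x=-3 → posterior Normal(-81/100, 7/10)
obs 6: x=-3/2 → posterior Normal(-17/19, 35/57)
obs 7: x=0 → posterior Normal(-51/64, 35/64)
obs 8: x=3 → posterior Normal(-30/71, 35/71)
obs 9: x=-3/2 → posterior Normal(-27/52, 35/78)
obs 10: x=3/2 → posterior Normal(-6/17, 7/17)
obs 11: x=1/2 → posterior Normal(-53/184, 35/92)

-53/184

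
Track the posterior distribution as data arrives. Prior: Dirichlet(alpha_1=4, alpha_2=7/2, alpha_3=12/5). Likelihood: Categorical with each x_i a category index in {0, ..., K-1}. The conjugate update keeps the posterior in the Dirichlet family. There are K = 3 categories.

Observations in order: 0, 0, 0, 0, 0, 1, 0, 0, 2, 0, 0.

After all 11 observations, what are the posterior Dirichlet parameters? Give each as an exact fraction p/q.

alpha_1=13, alpha_2=9/2, alpha_3=17/5

obs 1: x=0 → posterior Dirichlet(5, 7/2, 12/5)
obs 2: x=0 → posterior Dirichlet(6, 7/2, 12/5)
obs 3: x=0 → posterior Dirichlet(7, 7/2, 12/5)
obs 4: x=0 → posterior Dirichlet(8, 7/2, 12/5)
obs 5: x=0 → posterior Dirichlet(9, 7/2, 12/5)
obs 6: x=1 → posterior Dirichlet(9, 9/2, 12/5)
obs 7: x=0 → posterior Dirichlet(10, 9/2, 12/5)
obs 8: x=0 → posterior Dirichlet(11, 9/2, 12/5)
obs 9: x=2 → posterior Dirichlet(11, 9/2, 17/5)
obs 10: x=0 → posterior Dirichlet(12, 9/2, 17/5)
obs 11: x=0 → posterior Dirichlet(13, 9/2, 17/5)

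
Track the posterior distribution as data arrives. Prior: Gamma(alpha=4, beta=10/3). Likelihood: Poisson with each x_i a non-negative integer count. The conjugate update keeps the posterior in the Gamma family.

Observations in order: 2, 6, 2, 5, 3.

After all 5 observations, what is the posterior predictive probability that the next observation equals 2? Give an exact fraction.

obs 1: x=2 → posterior Gamma(6, 13/3)
obs 2: x=6 → posterior Gamma(12, 16/3)
obs 3: x=2 → posterior Gamma(14, 19/3)
obs 4: x=5 → posterior Gamma(19, 22/3)
obs 5: x=3 → posterior Gamma(22, 25/3)

12943246474605984985828399658203125/53925322641043729927915335168557056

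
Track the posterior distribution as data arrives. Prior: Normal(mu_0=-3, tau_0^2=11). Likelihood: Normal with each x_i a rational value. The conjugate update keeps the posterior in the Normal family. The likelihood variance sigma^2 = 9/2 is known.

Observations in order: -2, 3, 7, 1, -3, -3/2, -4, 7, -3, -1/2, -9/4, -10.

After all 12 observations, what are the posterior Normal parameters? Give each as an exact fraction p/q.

obs 1: x=-2 → posterior Normal(-71/31, 99/31)
obs 2: x=3 → posterior Normal(-5/53, 99/53)
obs 3: x=7 → posterior Normal(149/75, 33/25)
obs 4: x=1 → posterior Normal(171/97, 99/97)
obs 5: x=-3 → posterior Normal(15/17, 99/119)
obs 6: x=-3/2 → posterior Normal(24/47, 33/47)
obs 7: x=-4 → posterior Normal(-16/163, 99/163)
obs 8: x=7 → posterior Normal(138/185, 99/185)
obs 9: x=-3 → posterior Normal(8/23, 11/23)
obs 10: x=-1/2 → posterior Normal(61/229, 99/229)
obs 11: x=-9/4 → posterior Normal(23/502, 99/251)
obs 12: x=-10 → posterior Normal(-139/182, 33/91)

mu_0=-139/182, tau_0^2=33/91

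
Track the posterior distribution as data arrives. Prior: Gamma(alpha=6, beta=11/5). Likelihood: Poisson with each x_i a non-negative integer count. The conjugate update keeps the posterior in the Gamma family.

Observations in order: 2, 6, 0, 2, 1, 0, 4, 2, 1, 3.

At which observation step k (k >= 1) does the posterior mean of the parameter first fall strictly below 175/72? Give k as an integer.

obs 1: x=2 → posterior Gamma(8, 16/5)
obs 2: x=6 → posterior Gamma(14, 21/5)
obs 3: x=0 → posterior Gamma(14, 26/5)
obs 4: x=2 → posterior Gamma(16, 31/5)
obs 5: x=1 → posterior Gamma(17, 36/5)
obs 6: x=0 → posterior Gamma(17, 41/5)
obs 7: x=4 → posterior Gamma(21, 46/5)
obs 8: x=2 → posterior Gamma(23, 51/5)
obs 9: x=1 → posterior Gamma(24, 56/5)
obs 10: x=3 → posterior Gamma(27, 61/5)

k = 5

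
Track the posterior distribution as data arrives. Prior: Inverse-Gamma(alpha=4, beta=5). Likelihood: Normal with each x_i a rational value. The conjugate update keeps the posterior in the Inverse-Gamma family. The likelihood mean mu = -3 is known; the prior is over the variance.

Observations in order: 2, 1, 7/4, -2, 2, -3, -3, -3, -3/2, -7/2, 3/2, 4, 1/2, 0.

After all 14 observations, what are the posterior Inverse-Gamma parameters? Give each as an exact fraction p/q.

obs 1: x=2 → posterior Inverse-Gamma(9/2, 35/2)
obs 2: x=1 → posterior Inverse-Gamma(5, 51/2)
obs 3: x=7/4 → posterior Inverse-Gamma(11/2, 1177/32)
obs 4: x=-2 → posterior Inverse-Gamma(6, 1193/32)
obs 5: x=2 → posterior Inverse-Gamma(13/2, 1593/32)
obs 6: x=-3 → posterior Inverse-Gamma(7, 1593/32)
obs 7: x=-3 → posterior Inverse-Gamma(15/2, 1593/32)
obs 8: x=-3 → posterior Inverse-Gamma(8, 1593/32)
obs 9: x=-3/2 → posterior Inverse-Gamma(17/2, 1629/32)
obs 10: x=-7/2 → posterior Inverse-Gamma(9, 1633/32)
obs 11: x=3/2 → posterior Inverse-Gamma(19/2, 1957/32)
obs 12: x=4 → posterior Inverse-Gamma(10, 2741/32)
obs 13: x=1/2 → posterior Inverse-Gamma(21/2, 2937/32)
obs 14: x=0 → posterior Inverse-Gamma(11, 3081/32)

alpha=11, beta=3081/32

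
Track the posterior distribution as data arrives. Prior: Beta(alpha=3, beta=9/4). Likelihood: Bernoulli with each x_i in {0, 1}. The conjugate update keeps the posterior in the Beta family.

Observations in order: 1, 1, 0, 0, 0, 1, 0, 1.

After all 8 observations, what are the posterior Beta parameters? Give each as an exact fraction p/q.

obs 1: x=1 → posterior Beta(4, 9/4)
obs 2: x=1 → posterior Beta(5, 9/4)
obs 3: x=0 → posterior Beta(5, 13/4)
obs 4: x=0 → posterior Beta(5, 17/4)
obs 5: x=0 → posterior Beta(5, 21/4)
obs 6: x=1 → posterior Beta(6, 21/4)
obs 7: x=0 → posterior Beta(6, 25/4)
obs 8: x=1 → posterior Beta(7, 25/4)

alpha=7, beta=25/4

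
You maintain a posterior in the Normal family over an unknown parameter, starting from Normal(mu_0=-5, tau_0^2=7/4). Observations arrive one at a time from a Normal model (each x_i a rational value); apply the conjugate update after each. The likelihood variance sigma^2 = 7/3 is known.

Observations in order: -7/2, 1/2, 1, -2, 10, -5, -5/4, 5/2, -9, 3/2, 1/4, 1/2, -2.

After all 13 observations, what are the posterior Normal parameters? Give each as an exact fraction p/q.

mu_0=-79/86, tau_0^2=7/43

obs 1: x=-7/2 → posterior Normal(-61/14, 1)
obs 2: x=1/2 → posterior Normal(-29/10, 7/10)
obs 3: x=1 → posterior Normal(-2, 7/13)
obs 4: x=-2 → posterior Normal(-2, 7/16)
obs 5: x=10 → posterior Normal(-2/19, 7/19)
obs 6: x=-5 → posterior Normal(-17/22, 7/22)
obs 7: x=-5/4 → posterior Normal(-83/100, 7/25)
obs 8: x=5/2 → posterior Normal(-53/112, 1/4)
obs 9: x=-9 → posterior Normal(-161/124, 7/31)
obs 10: x=3/2 → posterior Normal(-143/136, 7/34)
obs 11: x=1/4 → posterior Normal(-35/37, 7/37)
obs 12: x=1/2 → posterior Normal(-67/80, 7/40)
obs 13: x=-2 → posterior Normal(-79/86, 7/43)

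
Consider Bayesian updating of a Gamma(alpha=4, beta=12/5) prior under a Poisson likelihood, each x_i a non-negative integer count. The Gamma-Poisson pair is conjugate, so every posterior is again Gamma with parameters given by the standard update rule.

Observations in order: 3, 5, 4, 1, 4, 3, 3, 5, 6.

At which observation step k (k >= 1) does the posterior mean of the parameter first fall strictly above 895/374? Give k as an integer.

k = 2

obs 1: x=3 → posterior Gamma(7, 17/5)
obs 2: x=5 → posterior Gamma(12, 22/5)
obs 3: x=4 → posterior Gamma(16, 27/5)
obs 4: x=1 → posterior Gamma(17, 32/5)
obs 5: x=4 → posterior Gamma(21, 37/5)
obs 6: x=3 → posterior Gamma(24, 42/5)
obs 7: x=3 → posterior Gamma(27, 47/5)
obs 8: x=5 → posterior Gamma(32, 52/5)
obs 9: x=6 → posterior Gamma(38, 57/5)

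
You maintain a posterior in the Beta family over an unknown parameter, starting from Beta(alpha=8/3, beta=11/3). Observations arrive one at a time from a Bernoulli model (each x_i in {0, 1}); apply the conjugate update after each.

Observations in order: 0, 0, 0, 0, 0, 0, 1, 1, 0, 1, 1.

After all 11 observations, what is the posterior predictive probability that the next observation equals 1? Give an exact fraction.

5/13

obs 1: x=0 → posterior Beta(8/3, 14/3)
obs 2: x=0 → posterior Beta(8/3, 17/3)
obs 3: x=0 → posterior Beta(8/3, 20/3)
obs 4: x=0 → posterior Beta(8/3, 23/3)
obs 5: x=0 → posterior Beta(8/3, 26/3)
obs 6: x=0 → posterior Beta(8/3, 29/3)
obs 7: x=1 → posterior Beta(11/3, 29/3)
obs 8: x=1 → posterior Beta(14/3, 29/3)
obs 9: x=0 → posterior Beta(14/3, 32/3)
obs 10: x=1 → posterior Beta(17/3, 32/3)
obs 11: x=1 → posterior Beta(20/3, 32/3)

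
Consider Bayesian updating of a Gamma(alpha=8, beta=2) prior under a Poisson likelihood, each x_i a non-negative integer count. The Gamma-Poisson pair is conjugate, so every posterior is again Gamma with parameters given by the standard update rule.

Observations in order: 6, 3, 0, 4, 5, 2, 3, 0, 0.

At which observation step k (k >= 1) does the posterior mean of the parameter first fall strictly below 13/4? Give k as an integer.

k = 8

obs 1: x=6 → posterior Gamma(14, 3)
obs 2: x=3 → posterior Gamma(17, 4)
obs 3: x=0 → posterior Gamma(17, 5)
obs 4: x=4 → posterior Gamma(21, 6)
obs 5: x=5 → posterior Gamma(26, 7)
obs 6: x=2 → posterior Gamma(28, 8)
obs 7: x=3 → posterior Gamma(31, 9)
obs 8: x=0 → posterior Gamma(31, 10)
obs 9: x=0 → posterior Gamma(31, 11)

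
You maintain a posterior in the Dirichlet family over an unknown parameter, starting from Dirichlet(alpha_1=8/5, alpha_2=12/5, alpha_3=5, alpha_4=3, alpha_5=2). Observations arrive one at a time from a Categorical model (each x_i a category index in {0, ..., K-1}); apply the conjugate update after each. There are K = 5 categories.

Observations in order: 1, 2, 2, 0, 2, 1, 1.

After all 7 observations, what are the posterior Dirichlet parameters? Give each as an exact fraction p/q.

obs 1: x=1 → posterior Dirichlet(8/5, 17/5, 5, 3, 2)
obs 2: x=2 → posterior Dirichlet(8/5, 17/5, 6, 3, 2)
obs 3: x=2 → posterior Dirichlet(8/5, 17/5, 7, 3, 2)
obs 4: x=0 → posterior Dirichlet(13/5, 17/5, 7, 3, 2)
obs 5: x=2 → posterior Dirichlet(13/5, 17/5, 8, 3, 2)
obs 6: x=1 → posterior Dirichlet(13/5, 22/5, 8, 3, 2)
obs 7: x=1 → posterior Dirichlet(13/5, 27/5, 8, 3, 2)

alpha_1=13/5, alpha_2=27/5, alpha_3=8, alpha_4=3, alpha_5=2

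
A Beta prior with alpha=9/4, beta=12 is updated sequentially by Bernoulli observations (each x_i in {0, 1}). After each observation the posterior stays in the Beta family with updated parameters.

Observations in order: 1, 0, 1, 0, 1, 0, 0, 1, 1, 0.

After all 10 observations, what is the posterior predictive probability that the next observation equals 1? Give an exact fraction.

29/97

obs 1: x=1 → posterior Beta(13/4, 12)
obs 2: x=0 → posterior Beta(13/4, 13)
obs 3: x=1 → posterior Beta(17/4, 13)
obs 4: x=0 → posterior Beta(17/4, 14)
obs 5: x=1 → posterior Beta(21/4, 14)
obs 6: x=0 → posterior Beta(21/4, 15)
obs 7: x=0 → posterior Beta(21/4, 16)
obs 8: x=1 → posterior Beta(25/4, 16)
obs 9: x=1 → posterior Beta(29/4, 16)
obs 10: x=0 → posterior Beta(29/4, 17)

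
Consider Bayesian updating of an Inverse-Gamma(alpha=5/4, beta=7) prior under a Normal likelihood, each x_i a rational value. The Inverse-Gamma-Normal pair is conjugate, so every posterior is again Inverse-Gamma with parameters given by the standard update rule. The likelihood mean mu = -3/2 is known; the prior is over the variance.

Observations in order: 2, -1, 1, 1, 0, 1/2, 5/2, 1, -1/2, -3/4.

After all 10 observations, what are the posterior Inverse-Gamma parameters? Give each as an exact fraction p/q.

obs 1: x=2 → posterior Inverse-Gamma(7/4, 105/8)
obs 2: x=-1 → posterior Inverse-Gamma(9/4, 53/4)
obs 3: x=1 → posterior Inverse-Gamma(11/4, 131/8)
obs 4: x=1 → posterior Inverse-Gamma(13/4, 39/2)
obs 5: x=0 → posterior Inverse-Gamma(15/4, 165/8)
obs 6: x=1/2 → posterior Inverse-Gamma(17/4, 181/8)
obs 7: x=5/2 → posterior Inverse-Gamma(19/4, 245/8)
obs 8: x=1 → posterior Inverse-Gamma(21/4, 135/4)
obs 9: x=-1/2 → posterior Inverse-Gamma(23/4, 137/4)
obs 10: x=-3/4 → posterior Inverse-Gamma(25/4, 1105/32)

alpha=25/4, beta=1105/32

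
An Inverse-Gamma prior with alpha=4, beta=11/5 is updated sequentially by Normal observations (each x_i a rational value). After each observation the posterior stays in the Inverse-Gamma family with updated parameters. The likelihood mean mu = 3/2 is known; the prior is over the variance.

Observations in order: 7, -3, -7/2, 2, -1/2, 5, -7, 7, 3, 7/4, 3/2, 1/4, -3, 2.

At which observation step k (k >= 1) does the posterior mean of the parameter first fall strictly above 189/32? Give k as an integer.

k = 2

obs 1: x=7 → posterior Inverse-Gamma(9/2, 693/40)
obs 2: x=-3 → posterior Inverse-Gamma(5, 549/20)
obs 3: x=-7/2 → posterior Inverse-Gamma(11/2, 799/20)
obs 4: x=2 → posterior Inverse-Gamma(6, 1603/40)
obs 5: x=-1/2 → posterior Inverse-Gamma(13/2, 1683/40)
obs 6: x=5 → posterior Inverse-Gamma(7, 241/5)
obs 7: x=-7 → posterior Inverse-Gamma(15/2, 3373/40)
obs 8: x=7 → posterior Inverse-Gamma(8, 1989/20)
obs 9: x=3 → posterior Inverse-Gamma(17/2, 4023/40)
obs 10: x=7/4 → posterior Inverse-Gamma(9, 16097/160)
obs 11: x=3/2 → posterior Inverse-Gamma(19/2, 16097/160)
obs 12: x=1/4 → posterior Inverse-Gamma(10, 8111/80)
obs 13: x=-3 → posterior Inverse-Gamma(21/2, 8921/80)
obs 14: x=2 → posterior Inverse-Gamma(11, 8931/80)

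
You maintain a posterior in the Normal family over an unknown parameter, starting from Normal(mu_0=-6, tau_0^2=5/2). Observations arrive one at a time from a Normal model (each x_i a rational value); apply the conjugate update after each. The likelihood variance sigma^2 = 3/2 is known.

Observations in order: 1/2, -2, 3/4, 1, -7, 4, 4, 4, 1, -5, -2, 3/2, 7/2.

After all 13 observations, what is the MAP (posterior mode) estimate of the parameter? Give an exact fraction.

obs 1: x=1/2 → posterior Normal(-31/16, 15/16)
obs 2: x=-2 → posterior Normal(-51/26, 15/26)
obs 3: x=3/4 → posterior Normal(-29/24, 5/12)
obs 4: x=1 → posterior Normal(-67/92, 15/46)
obs 5: x=-7 → posterior Normal(-207/112, 15/56)
obs 6: x=4 → posterior Normal(-127/132, 5/22)
obs 7: x=4 → posterior Normal(-47/152, 15/76)
obs 8: x=4 → posterior Normal(33/172, 15/86)
obs 9: x=1 → posterior Normal(53/192, 5/32)
obs 10: x=-5 → posterior Normal(-47/212, 15/106)
obs 11: x=-2 → posterior Normal(-3/8, 15/116)
obs 12: x=3/2 → posterior Normal(-19/84, 5/42)
obs 13: x=7/2 → posterior Normal(13/272, 15/136)

13/272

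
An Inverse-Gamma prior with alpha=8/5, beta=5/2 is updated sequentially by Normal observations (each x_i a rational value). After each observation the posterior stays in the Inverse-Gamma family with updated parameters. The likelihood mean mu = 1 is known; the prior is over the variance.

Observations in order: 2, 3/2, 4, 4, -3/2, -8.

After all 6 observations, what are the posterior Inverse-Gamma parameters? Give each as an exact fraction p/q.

alpha=23/5, beta=223/4

obs 1: x=2 → posterior Inverse-Gamma(21/10, 3)
obs 2: x=3/2 → posterior Inverse-Gamma(13/5, 25/8)
obs 3: x=4 → posterior Inverse-Gamma(31/10, 61/8)
obs 4: x=4 → posterior Inverse-Gamma(18/5, 97/8)
obs 5: x=-3/2 → posterior Inverse-Gamma(41/10, 61/4)
obs 6: x=-8 → posterior Inverse-Gamma(23/5, 223/4)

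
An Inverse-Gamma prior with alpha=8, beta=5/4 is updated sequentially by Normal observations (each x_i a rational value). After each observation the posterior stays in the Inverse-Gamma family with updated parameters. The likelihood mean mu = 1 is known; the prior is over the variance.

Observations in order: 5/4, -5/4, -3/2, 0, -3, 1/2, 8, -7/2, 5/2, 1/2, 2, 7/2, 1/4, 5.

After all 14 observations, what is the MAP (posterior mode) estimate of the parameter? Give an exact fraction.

obs 1: x=5/4 → posterior Inverse-Gamma(17/2, 41/32)
obs 2: x=-5/4 → posterior Inverse-Gamma(9, 61/16)
obs 3: x=-3/2 → posterior Inverse-Gamma(19/2, 111/16)
obs 4: x=0 → posterior Inverse-Gamma(10, 119/16)
obs 5: x=-3 → posterior Inverse-Gamma(21/2, 247/16)
obs 6: x=1/2 → posterior Inverse-Gamma(11, 249/16)
obs 7: x=8 → posterior Inverse-Gamma(23/2, 641/16)
obs 8: x=-7/2 → posterior Inverse-Gamma(12, 803/16)
obs 9: x=5/2 → posterior Inverse-Gamma(25/2, 821/16)
obs 10: x=1/2 → posterior Inverse-Gamma(13, 823/16)
obs 11: x=2 → posterior Inverse-Gamma(27/2, 831/16)
obs 12: x=7/2 → posterior Inverse-Gamma(14, 881/16)
obs 13: x=1/4 → posterior Inverse-Gamma(29/2, 1771/32)
obs 14: x=5 → posterior Inverse-Gamma(15, 2027/32)

2027/512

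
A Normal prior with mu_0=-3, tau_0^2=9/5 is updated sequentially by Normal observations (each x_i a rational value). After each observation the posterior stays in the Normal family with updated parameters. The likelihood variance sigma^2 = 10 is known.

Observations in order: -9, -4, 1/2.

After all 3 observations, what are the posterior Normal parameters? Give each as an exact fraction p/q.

mu_0=-75/22, tau_0^2=90/77

obs 1: x=-9 → posterior Normal(-231/59, 90/59)
obs 2: x=-4 → posterior Normal(-267/68, 45/34)
obs 3: x=1/2 → posterior Normal(-75/22, 90/77)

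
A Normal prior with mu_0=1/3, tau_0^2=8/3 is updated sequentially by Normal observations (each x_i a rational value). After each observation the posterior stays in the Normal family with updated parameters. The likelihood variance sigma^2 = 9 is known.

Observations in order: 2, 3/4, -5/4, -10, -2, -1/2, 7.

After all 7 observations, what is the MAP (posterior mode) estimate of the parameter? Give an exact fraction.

-23/83

obs 1: x=2 → posterior Normal(5/7, 72/35)
obs 2: x=3/4 → posterior Normal(31/43, 72/43)
obs 3: x=-5/4 → posterior Normal(7/17, 24/17)
obs 4: x=-10 → posterior Normal(-1, 72/59)
obs 5: x=-2 → posterior Normal(-75/67, 72/67)
obs 6: x=-1/2 → posterior Normal(-79/75, 24/25)
obs 7: x=7 → posterior Normal(-23/83, 72/83)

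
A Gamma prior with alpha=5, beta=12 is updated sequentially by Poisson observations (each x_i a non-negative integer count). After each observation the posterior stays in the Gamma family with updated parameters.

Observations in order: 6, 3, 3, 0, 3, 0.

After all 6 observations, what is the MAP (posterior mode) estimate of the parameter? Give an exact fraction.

19/18

obs 1: x=6 → posterior Gamma(11, 13)
obs 2: x=3 → posterior Gamma(14, 14)
obs 3: x=3 → posterior Gamma(17, 15)
obs 4: x=0 → posterior Gamma(17, 16)
obs 5: x=3 → posterior Gamma(20, 17)
obs 6: x=0 → posterior Gamma(20, 18)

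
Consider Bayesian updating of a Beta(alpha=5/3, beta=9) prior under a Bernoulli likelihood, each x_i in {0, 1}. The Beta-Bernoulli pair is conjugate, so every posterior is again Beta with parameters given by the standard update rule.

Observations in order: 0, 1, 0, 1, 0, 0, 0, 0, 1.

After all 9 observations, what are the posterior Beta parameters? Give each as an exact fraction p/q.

alpha=14/3, beta=15

obs 1: x=0 → posterior Beta(5/3, 10)
obs 2: x=1 → posterior Beta(8/3, 10)
obs 3: x=0 → posterior Beta(8/3, 11)
obs 4: x=1 → posterior Beta(11/3, 11)
obs 5: x=0 → posterior Beta(11/3, 12)
obs 6: x=0 → posterior Beta(11/3, 13)
obs 7: x=0 → posterior Beta(11/3, 14)
obs 8: x=0 → posterior Beta(11/3, 15)
obs 9: x=1 → posterior Beta(14/3, 15)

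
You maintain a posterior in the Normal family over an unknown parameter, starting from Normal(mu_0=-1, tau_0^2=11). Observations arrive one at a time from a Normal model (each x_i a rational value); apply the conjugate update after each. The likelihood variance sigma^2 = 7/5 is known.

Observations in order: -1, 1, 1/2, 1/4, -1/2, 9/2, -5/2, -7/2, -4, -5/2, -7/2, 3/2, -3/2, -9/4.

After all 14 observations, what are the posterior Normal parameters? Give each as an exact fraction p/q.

obs 1: x=-1 → posterior Normal(-1, 77/62)
obs 2: x=1 → posterior Normal(-7/117, 77/117)
obs 3: x=1/2 → posterior Normal(41/344, 77/172)
obs 4: x=1/4 → posterior Normal(137/908, 77/227)
obs 5: x=-1/2 → posterior Normal(9/376, 77/282)
obs 6: x=9/2 → posterior Normal(1017/1348, 77/337)
obs 7: x=-5/2 → posterior Normal(467/1568, 11/56)
obs 8: x=-7/2 → posterior Normal(-101/596, 77/447)
obs 9: x=-4 → posterior Normal(-1183/2008, 77/502)
obs 10: x=-5/2 → posterior Normal(-1733/2228, 77/557)
obs 11: x=-7/2 → posterior Normal(-2503/2448, 77/612)
obs 12: x=3/2 → posterior Normal(-2173/2668, 77/667)
obs 13: x=-3/2 → posterior Normal(-2503/2888, 77/722)
obs 14: x=-9/4 → posterior Normal(-1499/1554, 11/111)

mu_0=-1499/1554, tau_0^2=11/111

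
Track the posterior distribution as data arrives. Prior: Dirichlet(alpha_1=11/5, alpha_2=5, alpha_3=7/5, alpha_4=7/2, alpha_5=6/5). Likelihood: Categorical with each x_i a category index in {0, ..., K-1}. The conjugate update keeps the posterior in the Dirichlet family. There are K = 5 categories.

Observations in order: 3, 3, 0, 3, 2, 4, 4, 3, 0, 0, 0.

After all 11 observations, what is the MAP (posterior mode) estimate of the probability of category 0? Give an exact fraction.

obs 1: x=3 → posterior Dirichlet(11/5, 5, 7/5, 9/2, 6/5)
obs 2: x=3 → posterior Dirichlet(11/5, 5, 7/5, 11/2, 6/5)
obs 3: x=0 → posterior Dirichlet(16/5, 5, 7/5, 11/2, 6/5)
obs 4: x=3 → posterior Dirichlet(16/5, 5, 7/5, 13/2, 6/5)
obs 5: x=2 → posterior Dirichlet(16/5, 5, 12/5, 13/2, 6/5)
obs 6: x=4 → posterior Dirichlet(16/5, 5, 12/5, 13/2, 11/5)
obs 7: x=4 → posterior Dirichlet(16/5, 5, 12/5, 13/2, 16/5)
obs 8: x=3 → posterior Dirichlet(16/5, 5, 12/5, 15/2, 16/5)
obs 9: x=0 → posterior Dirichlet(21/5, 5, 12/5, 15/2, 16/5)
obs 10: x=0 → posterior Dirichlet(26/5, 5, 12/5, 15/2, 16/5)
obs 11: x=0 → posterior Dirichlet(31/5, 5, 12/5, 15/2, 16/5)

52/193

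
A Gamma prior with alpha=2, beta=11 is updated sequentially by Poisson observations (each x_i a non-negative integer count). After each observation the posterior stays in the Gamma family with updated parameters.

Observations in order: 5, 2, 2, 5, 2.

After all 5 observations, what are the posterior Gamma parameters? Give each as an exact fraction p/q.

obs 1: x=5 → posterior Gamma(7, 12)
obs 2: x=2 → posterior Gamma(9, 13)
obs 3: x=2 → posterior Gamma(11, 14)
obs 4: x=5 → posterior Gamma(16, 15)
obs 5: x=2 → posterior Gamma(18, 16)

alpha=18, beta=16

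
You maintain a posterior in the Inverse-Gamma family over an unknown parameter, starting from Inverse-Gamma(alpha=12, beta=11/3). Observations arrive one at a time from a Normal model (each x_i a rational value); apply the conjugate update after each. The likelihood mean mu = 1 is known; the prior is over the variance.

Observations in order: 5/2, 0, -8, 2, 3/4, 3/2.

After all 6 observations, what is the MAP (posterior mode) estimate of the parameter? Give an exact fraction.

obs 1: x=5/2 → posterior Inverse-Gamma(25/2, 115/24)
obs 2: x=0 → posterior Inverse-Gamma(13, 127/24)
obs 3: x=-8 → posterior Inverse-Gamma(27/2, 1099/24)
obs 4: x=2 → posterior Inverse-Gamma(14, 1111/24)
obs 5: x=3/4 → posterior Inverse-Gamma(29/2, 4447/96)
obs 6: x=3/2 → posterior Inverse-Gamma(15, 4459/96)

4459/1536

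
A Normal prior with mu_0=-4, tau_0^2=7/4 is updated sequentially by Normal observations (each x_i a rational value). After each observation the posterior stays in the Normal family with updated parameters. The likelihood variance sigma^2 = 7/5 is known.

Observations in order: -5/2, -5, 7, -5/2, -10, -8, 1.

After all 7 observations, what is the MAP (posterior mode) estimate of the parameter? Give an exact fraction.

-116/39

obs 1: x=-5/2 → posterior Normal(-19/6, 7/9)
obs 2: x=-5 → posterior Normal(-107/28, 1/2)
obs 3: x=7 → posterior Normal(-37/38, 7/19)
obs 4: x=-5/2 → posterior Normal(-31/24, 7/24)
obs 5: x=-10 → posterior Normal(-81/29, 7/29)
obs 6: x=-8 → posterior Normal(-121/34, 7/34)
obs 7: x=1 → posterior Normal(-116/39, 7/39)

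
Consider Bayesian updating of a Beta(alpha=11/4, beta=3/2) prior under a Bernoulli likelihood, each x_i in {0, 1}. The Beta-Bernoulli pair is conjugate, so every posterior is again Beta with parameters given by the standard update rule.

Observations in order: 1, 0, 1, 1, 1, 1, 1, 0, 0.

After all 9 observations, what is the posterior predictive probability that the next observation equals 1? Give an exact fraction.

35/53

obs 1: x=1 → posterior Beta(15/4, 3/2)
obs 2: x=0 → posterior Beta(15/4, 5/2)
obs 3: x=1 → posterior Beta(19/4, 5/2)
obs 4: x=1 → posterior Beta(23/4, 5/2)
obs 5: x=1 → posterior Beta(27/4, 5/2)
obs 6: x=1 → posterior Beta(31/4, 5/2)
obs 7: x=1 → posterior Beta(35/4, 5/2)
obs 8: x=0 → posterior Beta(35/4, 7/2)
obs 9: x=0 → posterior Beta(35/4, 9/2)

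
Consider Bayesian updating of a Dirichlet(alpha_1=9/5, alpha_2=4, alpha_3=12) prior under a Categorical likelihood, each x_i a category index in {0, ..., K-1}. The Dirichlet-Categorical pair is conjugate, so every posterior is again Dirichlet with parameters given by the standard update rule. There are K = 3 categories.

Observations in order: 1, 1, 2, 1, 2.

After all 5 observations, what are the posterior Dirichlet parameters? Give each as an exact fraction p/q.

alpha_1=9/5, alpha_2=7, alpha_3=14

obs 1: x=1 → posterior Dirichlet(9/5, 5, 12)
obs 2: x=1 → posterior Dirichlet(9/5, 6, 12)
obs 3: x=2 → posterior Dirichlet(9/5, 6, 13)
obs 4: x=1 → posterior Dirichlet(9/5, 7, 13)
obs 5: x=2 → posterior Dirichlet(9/5, 7, 14)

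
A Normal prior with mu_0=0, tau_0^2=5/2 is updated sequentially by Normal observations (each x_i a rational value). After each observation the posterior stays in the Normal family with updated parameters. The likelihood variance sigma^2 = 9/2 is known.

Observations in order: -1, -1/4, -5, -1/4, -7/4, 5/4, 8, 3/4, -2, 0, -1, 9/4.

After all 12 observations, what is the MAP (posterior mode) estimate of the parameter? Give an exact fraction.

5/69

obs 1: x=-1 → posterior Normal(-5/14, 45/28)
obs 2: x=-1/4 → posterior Normal(-25/76, 45/38)
obs 3: x=-5 → posterior Normal(-125/96, 15/16)
obs 4: x=-1/4 → posterior Normal(-65/58, 45/58)
obs 5: x=-7/4 → posterior Normal(-165/136, 45/68)
obs 6: x=5/4 → posterior Normal(-35/39, 15/26)
obs 7: x=8 → posterior Normal(5/44, 45/88)
obs 8: x=3/4 → posterior Normal(5/28, 45/98)
obs 9: x=-2 → posterior Normal(-5/216, 5/12)
obs 10: x=0 → posterior Normal(-5/236, 45/118)
obs 11: x=-1 → posterior Normal(-25/256, 45/128)
obs 12: x=9/4 → posterior Normal(5/69, 15/46)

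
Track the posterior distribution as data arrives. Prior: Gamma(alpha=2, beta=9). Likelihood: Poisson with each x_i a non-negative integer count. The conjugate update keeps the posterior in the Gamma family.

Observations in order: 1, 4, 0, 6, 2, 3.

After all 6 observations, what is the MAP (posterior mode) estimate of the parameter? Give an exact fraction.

obs 1: x=1 → posterior Gamma(3, 10)
obs 2: x=4 → posterior Gamma(7, 11)
obs 3: x=0 → posterior Gamma(7, 12)
obs 4: x=6 → posterior Gamma(13, 13)
obs 5: x=2 → posterior Gamma(15, 14)
obs 6: x=3 → posterior Gamma(18, 15)

17/15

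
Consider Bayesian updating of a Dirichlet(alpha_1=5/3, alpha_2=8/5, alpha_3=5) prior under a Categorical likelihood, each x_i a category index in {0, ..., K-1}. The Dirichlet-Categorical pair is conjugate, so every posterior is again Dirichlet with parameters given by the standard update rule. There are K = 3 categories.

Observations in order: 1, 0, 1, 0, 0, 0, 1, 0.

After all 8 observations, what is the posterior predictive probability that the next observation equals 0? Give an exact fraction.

obs 1: x=1 → posterior Dirichlet(5/3, 13/5, 5)
obs 2: x=0 → posterior Dirichlet(8/3, 13/5, 5)
obs 3: x=1 → posterior Dirichlet(8/3, 18/5, 5)
obs 4: x=0 → posterior Dirichlet(11/3, 18/5, 5)
obs 5: x=0 → posterior Dirichlet(14/3, 18/5, 5)
obs 6: x=0 → posterior Dirichlet(17/3, 18/5, 5)
obs 7: x=1 → posterior Dirichlet(17/3, 23/5, 5)
obs 8: x=0 → posterior Dirichlet(20/3, 23/5, 5)

25/61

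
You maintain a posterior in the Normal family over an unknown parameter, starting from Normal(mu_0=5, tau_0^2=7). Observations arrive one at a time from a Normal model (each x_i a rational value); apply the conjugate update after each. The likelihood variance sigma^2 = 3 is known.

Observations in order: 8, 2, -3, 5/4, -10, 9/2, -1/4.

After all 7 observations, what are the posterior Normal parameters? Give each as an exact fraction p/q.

mu_0=5/8, tau_0^2=21/52

obs 1: x=8 → posterior Normal(71/10, 21/10)
obs 2: x=2 → posterior Normal(5, 21/17)
obs 3: x=-3 → posterior Normal(8/3, 7/8)
obs 4: x=5/4 → posterior Normal(291/124, 21/31)
obs 5: x=-10 → posterior Normal(11/152, 21/38)
obs 6: x=9/2 → posterior Normal(137/180, 7/15)
obs 7: x=-1/4 → posterior Normal(5/8, 21/52)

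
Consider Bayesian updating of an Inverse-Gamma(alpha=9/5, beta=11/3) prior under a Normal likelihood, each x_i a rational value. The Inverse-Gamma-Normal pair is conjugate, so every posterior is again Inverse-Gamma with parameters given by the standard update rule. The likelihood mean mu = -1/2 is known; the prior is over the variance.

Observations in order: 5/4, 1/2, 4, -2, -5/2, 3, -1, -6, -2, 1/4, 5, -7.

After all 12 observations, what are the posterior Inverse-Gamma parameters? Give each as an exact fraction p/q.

obs 1: x=5/4 → posterior Inverse-Gamma(23/10, 499/96)
obs 2: x=1/2 → posterior Inverse-Gamma(14/5, 547/96)
obs 3: x=4 → posterior Inverse-Gamma(33/10, 1519/96)
obs 4: x=-2 → posterior Inverse-Gamma(19/5, 1627/96)
obs 5: x=-5/2 → posterior Inverse-Gamma(43/10, 1819/96)
obs 6: x=3 → posterior Inverse-Gamma(24/5, 2407/96)
obs 7: x=-1 → posterior Inverse-Gamma(53/10, 2419/96)
obs 8: x=-6 → posterior Inverse-Gamma(29/5, 3871/96)
obs 9: x=-2 → posterior Inverse-Gamma(63/10, 3979/96)
obs 10: x=1/4 → posterior Inverse-Gamma(34/5, 2003/48)
obs 11: x=5 → posterior Inverse-Gamma(73/10, 2729/48)
obs 12: x=-7 → posterior Inverse-Gamma(39/5, 3743/48)

alpha=39/5, beta=3743/48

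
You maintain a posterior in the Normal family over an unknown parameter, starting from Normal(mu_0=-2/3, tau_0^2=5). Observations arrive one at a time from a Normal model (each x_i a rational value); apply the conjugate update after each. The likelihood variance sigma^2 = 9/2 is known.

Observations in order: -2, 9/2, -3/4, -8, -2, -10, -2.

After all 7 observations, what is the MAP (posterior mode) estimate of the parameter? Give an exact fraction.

obs 1: x=-2 → posterior Normal(-26/19, 45/19)
obs 2: x=9/2 → posterior Normal(19/29, 45/29)
obs 3: x=-3/4 → posterior Normal(23/78, 15/13)
obs 4: x=-8 → posterior Normal(-137/98, 45/49)
obs 5: x=-2 → posterior Normal(-3/2, 45/59)
obs 6: x=-10 → posterior Normal(-377/138, 15/23)
obs 7: x=-2 → posterior Normal(-417/158, 45/79)

-417/158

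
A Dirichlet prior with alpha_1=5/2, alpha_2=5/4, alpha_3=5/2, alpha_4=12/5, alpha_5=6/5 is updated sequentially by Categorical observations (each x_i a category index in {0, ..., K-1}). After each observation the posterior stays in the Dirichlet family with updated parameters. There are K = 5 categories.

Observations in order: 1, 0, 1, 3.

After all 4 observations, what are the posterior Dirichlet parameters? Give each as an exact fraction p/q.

alpha_1=7/2, alpha_2=13/4, alpha_3=5/2, alpha_4=17/5, alpha_5=6/5

obs 1: x=1 → posterior Dirichlet(5/2, 9/4, 5/2, 12/5, 6/5)
obs 2: x=0 → posterior Dirichlet(7/2, 9/4, 5/2, 12/5, 6/5)
obs 3: x=1 → posterior Dirichlet(7/2, 13/4, 5/2, 12/5, 6/5)
obs 4: x=3 → posterior Dirichlet(7/2, 13/4, 5/2, 17/5, 6/5)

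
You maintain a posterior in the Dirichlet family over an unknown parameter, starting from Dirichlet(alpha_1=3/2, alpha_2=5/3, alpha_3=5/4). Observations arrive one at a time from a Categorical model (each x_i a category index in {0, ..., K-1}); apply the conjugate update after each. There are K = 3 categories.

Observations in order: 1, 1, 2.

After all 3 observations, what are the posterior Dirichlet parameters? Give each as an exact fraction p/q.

alpha_1=3/2, alpha_2=11/3, alpha_3=9/4

obs 1: x=1 → posterior Dirichlet(3/2, 8/3, 5/4)
obs 2: x=1 → posterior Dirichlet(3/2, 11/3, 5/4)
obs 3: x=2 → posterior Dirichlet(3/2, 11/3, 9/4)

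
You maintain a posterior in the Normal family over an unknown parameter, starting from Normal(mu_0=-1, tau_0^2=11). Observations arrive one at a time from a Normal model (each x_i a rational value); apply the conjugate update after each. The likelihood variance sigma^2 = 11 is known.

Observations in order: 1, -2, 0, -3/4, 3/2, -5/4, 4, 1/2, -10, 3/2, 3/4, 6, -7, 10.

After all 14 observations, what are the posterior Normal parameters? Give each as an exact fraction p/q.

mu_0=13/60, tau_0^2=11/15

obs 1: x=1 → posterior Normal(0, 11/2)
obs 2: x=-2 → posterior Normal(-2/3, 11/3)
obs 3: x=0 → posterior Normal(-1/2, 11/4)
obs 4: x=-3/4 → posterior Normal(-11/20, 11/5)
obs 5: x=3/2 → posterior Normal(-5/24, 11/6)
obs 6: x=-5/4 → posterior Normal(-5/14, 11/7)
obs 7: x=4 → posterior Normal(3/16, 11/8)
obs 8: x=1/2 → posterior Normal(2/9, 11/9)
obs 9: x=-10 → posterior Normal(-4/5, 11/10)
obs 10: x=3/2 → posterior Normal(-13/22, 1)
obs 11: x=3/4 → posterior Normal(-23/48, 11/12)
obs 12: x=6 → posterior Normal(1/52, 11/13)
obs 13: x=-7 → posterior Normal(-27/56, 11/14)
obs 14: x=10 → posterior Normal(13/60, 11/15)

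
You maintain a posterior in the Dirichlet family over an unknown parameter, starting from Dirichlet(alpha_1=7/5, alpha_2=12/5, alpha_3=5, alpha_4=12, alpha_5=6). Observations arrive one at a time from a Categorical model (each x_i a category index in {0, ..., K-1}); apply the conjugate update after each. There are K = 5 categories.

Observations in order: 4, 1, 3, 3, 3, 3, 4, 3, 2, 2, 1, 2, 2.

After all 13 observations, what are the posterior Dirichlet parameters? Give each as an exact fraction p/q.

alpha_1=7/5, alpha_2=22/5, alpha_3=9, alpha_4=17, alpha_5=8

obs 1: x=4 → posterior Dirichlet(7/5, 12/5, 5, 12, 7)
obs 2: x=1 → posterior Dirichlet(7/5, 17/5, 5, 12, 7)
obs 3: x=3 → posterior Dirichlet(7/5, 17/5, 5, 13, 7)
obs 4: x=3 → posterior Dirichlet(7/5, 17/5, 5, 14, 7)
obs 5: x=3 → posterior Dirichlet(7/5, 17/5, 5, 15, 7)
obs 6: x=3 → posterior Dirichlet(7/5, 17/5, 5, 16, 7)
obs 7: x=4 → posterior Dirichlet(7/5, 17/5, 5, 16, 8)
obs 8: x=3 → posterior Dirichlet(7/5, 17/5, 5, 17, 8)
obs 9: x=2 → posterior Dirichlet(7/5, 17/5, 6, 17, 8)
obs 10: x=2 → posterior Dirichlet(7/5, 17/5, 7, 17, 8)
obs 11: x=1 → posterior Dirichlet(7/5, 22/5, 7, 17, 8)
obs 12: x=2 → posterior Dirichlet(7/5, 22/5, 8, 17, 8)
obs 13: x=2 → posterior Dirichlet(7/5, 22/5, 9, 17, 8)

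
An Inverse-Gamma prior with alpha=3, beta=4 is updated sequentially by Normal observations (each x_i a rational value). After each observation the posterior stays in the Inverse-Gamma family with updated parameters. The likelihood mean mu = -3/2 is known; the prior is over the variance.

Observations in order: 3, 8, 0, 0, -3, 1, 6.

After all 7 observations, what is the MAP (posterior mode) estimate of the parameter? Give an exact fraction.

obs 1: x=3 → posterior Inverse-Gamma(7/2, 113/8)
obs 2: x=8 → posterior Inverse-Gamma(4, 237/4)
obs 3: x=0 → posterior Inverse-Gamma(9/2, 483/8)
obs 4: x=0 → posterior Inverse-Gamma(5, 123/2)
obs 5: x=-3 → posterior Inverse-Gamma(11/2, 501/8)
obs 6: x=1 → posterior Inverse-Gamma(6, 263/4)
obs 7: x=6 → posterior Inverse-Gamma(13/2, 751/8)

751/60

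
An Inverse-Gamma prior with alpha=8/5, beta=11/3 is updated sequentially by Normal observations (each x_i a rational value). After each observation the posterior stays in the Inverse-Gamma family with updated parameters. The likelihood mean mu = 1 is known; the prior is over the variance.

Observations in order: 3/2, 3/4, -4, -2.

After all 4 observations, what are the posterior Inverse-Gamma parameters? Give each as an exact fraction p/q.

alpha=18/5, beta=1999/96

obs 1: x=3/2 → posterior Inverse-Gamma(21/10, 91/24)
obs 2: x=3/4 → posterior Inverse-Gamma(13/5, 367/96)
obs 3: x=-4 → posterior Inverse-Gamma(31/10, 1567/96)
obs 4: x=-2 → posterior Inverse-Gamma(18/5, 1999/96)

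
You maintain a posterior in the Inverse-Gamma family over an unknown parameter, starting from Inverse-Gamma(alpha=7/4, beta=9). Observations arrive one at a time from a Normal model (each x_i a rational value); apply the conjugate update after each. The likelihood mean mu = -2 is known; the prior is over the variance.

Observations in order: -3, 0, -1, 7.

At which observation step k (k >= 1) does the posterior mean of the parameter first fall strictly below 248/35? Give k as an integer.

k = 2

obs 1: x=-3 → posterior Inverse-Gamma(9/4, 19/2)
obs 2: x=0 → posterior Inverse-Gamma(11/4, 23/2)
obs 3: x=-1 → posterior Inverse-Gamma(13/4, 12)
obs 4: x=7 → posterior Inverse-Gamma(15/4, 105/2)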